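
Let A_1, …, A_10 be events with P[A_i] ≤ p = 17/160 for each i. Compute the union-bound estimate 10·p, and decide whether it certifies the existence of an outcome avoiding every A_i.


Union bound: P[∪_{i=1}^{10} A_i] ≤ Σ_i P[A_i] ≤ 10·p = 10·(17/160) = 17/16.
Numerically: 17/16 ≈ 1.0625000.
Is 17/16 < 1? NO.
Since the bound 17/16 is ≥ 1, the union bound is uninformative here; it does NOT by itself certify existence.

10·p = 17/16 ≈ 1.0625000; existence NOT certified by the union bound.


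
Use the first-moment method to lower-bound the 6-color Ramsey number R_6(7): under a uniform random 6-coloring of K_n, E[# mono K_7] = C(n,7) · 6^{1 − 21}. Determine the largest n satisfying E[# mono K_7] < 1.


We need C(n, 7) · 6^{1 − 21} < 1, i.e. C(n, 7) < 6^{21 − 1} = 3656158440062976.
Check values of n near the boundary:
  n = 563: C(563, 7) = 3426622515769596; 3426622515769596 < 3656158440062976? YES
  n = 564: C(564, 7) = 3469685994423792; 3469685994423792 < 3656158440062976? YES
  n = 565: C(565, 7) = 3513212521235560; 3513212521235560 < 3656158440062976? YES
  n = 566: C(566, 7) = 3557206237959440; 3557206237959440 < 3656158440062976? YES
  n = 567: C(567, 7) = 3601671315933933; 3601671315933933 < 3656158440062976? YES
  n = 568: C(568, 7) = 3646611956239704; 3646611956239704 < 3656158440062976? YES
  n = 569: C(569, 7) = 3692032389858348; 3692032389858348 < 3656158440062976? NO
  n = 570: C(570, 7) = 3737936877831720; 3737936877831720 < 3656158440062976? NO
  n = 571: C(571, 7) = 3784329711421830; 3784329711421830 < 3656158440062976? NO
The largest n with C(n, 7) < 3656158440062976 is n = 568 (where E[X] = 16882462760369/16926659444736 ≈ 0.9973889). Hence R_6(7) > 568, i.e. R_6(7) ≥ 569.

Largest n = 568; hence R_6(7) > 568.


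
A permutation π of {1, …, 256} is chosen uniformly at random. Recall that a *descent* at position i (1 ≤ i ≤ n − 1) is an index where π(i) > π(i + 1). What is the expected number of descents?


Write X = Σ X_I over i = 1, …, 255, with X_I the indicator of one descent.
There are 255 indicators.
For each fixed i, the pair (π(i), π(i+1)) is a uniformly random ordered pair of distinct values from {1, …, 256}; by symmetry P[π(i) > π(i+1)] = 1/2.
By linearity: E[X] = 255 · (1/2) = (256 − 1) · (1/2) = 255/2 ≈ 127.5000.

E[X] = 255/2 = 127.5000.


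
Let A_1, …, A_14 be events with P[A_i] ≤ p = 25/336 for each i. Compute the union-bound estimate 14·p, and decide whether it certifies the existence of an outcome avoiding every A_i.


Union bound: P[∪_{i=1}^{14} A_i] ≤ Σ_i P[A_i] ≤ 14·p = 14·(25/336) = 25/24.
Numerically: 25/24 ≈ 1.0417.
Is 25/24 < 1? NO.
Since the bound 25/24 is ≥ 1, the union bound is uninformative here; it does NOT by itself certify existence.

14·p = 25/24 ≈ 1.0417; existence NOT certified by the union bound.


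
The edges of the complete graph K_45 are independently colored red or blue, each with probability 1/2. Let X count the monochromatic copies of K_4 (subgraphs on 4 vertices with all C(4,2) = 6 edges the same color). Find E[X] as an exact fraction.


Let X = Σ_S X_S over the C(45, 4) = 148995 subsets S of size 4, where X_S = 1 if the K_4 on S is monochromatic.
For a fixed S, the K_4 on S has C(4, 2) = 6 edges. P[all 6 edges red] = (1/2)^6, and likewise for blue, so P[monochromatic] = 2·(1/2)^6 = 2^{1 − 6} = 1/32.
By linearity: E[X] = C(45, 4) · 2^{1 − 6} = 148995 · 1/32 = 148995/32.
Numerically: E[X] ≈ 4656.094.

E[X] = C(45,4)·2^(1−C(4,2)) = 148995/32 ≈ 4656.094.


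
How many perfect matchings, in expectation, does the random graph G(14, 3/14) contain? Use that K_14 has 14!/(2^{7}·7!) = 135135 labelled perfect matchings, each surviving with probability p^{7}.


K_14 has 14!/(2^{7}·7!) = 135135 labelled perfect matchings.
For each such perfect matching H, let X_H = 1 if all 7 edges of H are present in G. Then P[X_H = 1] = p^{7} = (3/14)^{7} = 2187/105413504.
By linearity of expectation: E[X] = Σ_H E[X_H] = 135135 · p^{7} = 135135 · 2187/105413504 = 42220035/15059072.
Numerically: E[X] ≈ 2.80363.

E[X] = 135135 · (3/14)^{7} = 42220035/15059072 ≈ 2.80363.


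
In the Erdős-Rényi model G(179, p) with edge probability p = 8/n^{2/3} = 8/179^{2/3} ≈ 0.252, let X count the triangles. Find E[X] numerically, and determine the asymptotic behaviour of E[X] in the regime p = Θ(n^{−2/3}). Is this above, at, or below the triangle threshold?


Number of potential triangles: C(179, 3) = 939929.
Each occurs with probability p³ ≈ (0.252)³ ≈ 1.59795e-02.
By linearity: E[X] = C(179, 3)·p³ ≈ 939929 · 1.59795e-02 ≈ 15019.620.
Since α = 2/3 < 1, p = c/n^{2/3} ≫ 1/n is above the triangle threshold p ~ 1/n. Asymptotically E[X] ~ (c³/6)·n^{3(1−α)} = (8³/6)·n^{1} → ∞; triangles are abundant w.h.p.

E[X] ≈ 15019.620; in regime p = Θ(1/n^{2/3}) E[X] diverges (above the triangle threshold p ~ 1/n).


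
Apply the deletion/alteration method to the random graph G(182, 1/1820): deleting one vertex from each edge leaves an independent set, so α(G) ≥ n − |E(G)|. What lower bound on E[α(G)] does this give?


E[|E(G)|] = C(182, 2)·p = 16471 · (1/1820) = 181/20.
E[α(G)] ≥ n − E[|E(G)|] = 182 − 181/20 = 3459/20.
Numerically: ≈ 172.95000.
(This is only a lower bound; the true E[α(G)] may be larger.)

E[α(G)] ≥ 3459/20 ≈ 172.95000.


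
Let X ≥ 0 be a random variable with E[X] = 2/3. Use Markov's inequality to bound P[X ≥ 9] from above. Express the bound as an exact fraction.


μ = E[X] = 2/3, a = 9.
Markov: P[X ≥ 9] ≤ μ/a = (2/3)/9 = 2/27.
Numerically: ≈ 0.0741.
(Since a = 9 > μ = 0.6667, the bound 2/27 is < 1 and informative.)

P[X ≥ 9] ≤ 2/27 ≈ 0.0741.


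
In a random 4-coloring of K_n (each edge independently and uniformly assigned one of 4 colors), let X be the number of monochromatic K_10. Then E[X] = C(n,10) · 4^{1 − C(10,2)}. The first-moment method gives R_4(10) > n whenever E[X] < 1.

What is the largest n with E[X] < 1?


We need C(n, 10) · 4^{1 − 45} < 1, i.e. C(n, 10) < 4^{45 − 1} = 309485009821345068724781056.
Check values of n near the boundary:
  n = 2020: C(2020, 10) = 304832018578739931133653656; 304832018578739931133653656 < 309485009821345068724781056? YES
  n = 2021: C(2021, 10) = 306347841644770462864800616; 306347841644770462864800616 < 309485009821345068724781056? YES
  n = 2022: C(2022, 10) = 307870445231474093395937796; 307870445231474093395937796 < 309485009821345068724781056? YES
  n = 2023: C(2023, 10) = 309399856285778485315440716; 309399856285778485315440716 < 309485009821345068724781056? YES
  n = 2024: C(2024, 10) = 310936101848269937576192656; 310936101848269937576192656 < 309485009821345068724781056? NO
  n = 2025: C(2025, 10) = 312479209053472269772600560; 312479209053472269772600560 < 309485009821345068724781056? NO
  n = 2026: C(2026, 10) = 314029205130126398094885285; 314029205130126398094885285 < 309485009821345068724781056? NO
The largest n with C(n, 10) < 309485009821345068724781056 is n = 2023 (where E[X] = 77349964071444621328860179/77371252455336267181195264 ≈ 0.9997249). Hence R_4(10) > 2023, i.e. R_4(10) ≥ 2024.

Largest n = 2023; hence R_4(10) > 2023.


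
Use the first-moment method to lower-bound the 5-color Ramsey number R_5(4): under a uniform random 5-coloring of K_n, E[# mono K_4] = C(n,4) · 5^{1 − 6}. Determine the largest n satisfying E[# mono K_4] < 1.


We need C(n, 4) · 5^{1 − 6} < 1, i.e. C(n, 4) < 5^{6 − 1} = 3125.
Check values of n near the boundary:
  n = 16: C(16, 4) = 1820; 1820 < 3125? YES
  n = 17: C(17, 4) = 2380; 2380 < 3125? YES
  n = 18: C(18, 4) = 3060; 3060 < 3125? YES
  n = 19: C(19, 4) = 3876; 3876 < 3125? NO
  n = 20: C(20, 4) = 4845; 4845 < 3125? NO
  n = 21: C(21, 4) = 5985; 5985 < 3125? NO
The largest n with C(n, 4) < 3125 is n = 18 (where E[X] = 612/625 ≈ 0.9792000). Hence R_5(4) > 18, i.e. R_5(4) ≥ 19.

Largest n = 18; hence R_5(4) > 18.


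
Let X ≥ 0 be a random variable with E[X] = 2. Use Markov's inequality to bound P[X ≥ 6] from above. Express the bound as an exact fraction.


μ = E[X] = 2, a = 6.
Markov: P[X ≥ 6] ≤ μ/a = (2)/6 = 1/3.
Numerically: ≈ 0.3333.
(Since a = 6 > μ = 2.0000, the bound 1/3 is < 1 and informative.)

P[X ≥ 6] ≤ 1/3 ≈ 0.3333.


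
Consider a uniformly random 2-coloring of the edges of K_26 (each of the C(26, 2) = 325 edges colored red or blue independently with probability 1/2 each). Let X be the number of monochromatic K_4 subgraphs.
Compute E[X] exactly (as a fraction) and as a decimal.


Let X = Σ_S X_S over the C(26, 4) = 14950 subsets S of size 4, where X_S = 1 if the K_4 on S is monochromatic.
For a fixed S, the K_4 on S has C(4, 2) = 6 edges. P[all 6 edges red] = (1/2)^6, and likewise for blue, so P[monochromatic] = 2·(1/2)^6 = 2^{1 − 6} = 1/32.
By linearity of expectation: E[X] = C(26, 4) · 2^{1 − 6} = 14950 · 1/32 = 7475/16.
Numerically: E[X] ≈ 467.1875.

E[X] = C(26,4)·2^(1−C(4,2)) = 7475/16 ≈ 467.1875.


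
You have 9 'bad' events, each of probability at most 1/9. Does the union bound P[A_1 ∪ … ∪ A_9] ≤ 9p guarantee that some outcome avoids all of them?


Union bound: P[∪_{i=1}^{9} A_i] ≤ Σ_i P[A_i] ≤ 9·p = 9·(1/9) = 1.
Numerically: 1 ≈ 1.00000.
Is 1 < 1? NO.
Since the bound 1 is ≥ 1, the union bound is uninformative here; it does NOT by itself certify existence.

9·p = 1 ≈ 1.00000; existence NOT certified by the union bound.


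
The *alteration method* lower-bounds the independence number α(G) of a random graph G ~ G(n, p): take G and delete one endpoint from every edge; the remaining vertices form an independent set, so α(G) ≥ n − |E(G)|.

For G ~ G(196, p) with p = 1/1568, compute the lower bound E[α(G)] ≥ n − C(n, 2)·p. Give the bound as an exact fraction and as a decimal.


E[|E(G)|] = C(196, 2)·p = 19110 · (1/1568) = 195/16.
E[α(G)] ≥ n − E[|E(G)|] = 196 − 195/16 = 2941/16.
Numerically: ≈ 183.81250.
(This is only a lower bound; the true E[α(G)] may be larger.)

E[α(G)] ≥ 2941/16 ≈ 183.81250.


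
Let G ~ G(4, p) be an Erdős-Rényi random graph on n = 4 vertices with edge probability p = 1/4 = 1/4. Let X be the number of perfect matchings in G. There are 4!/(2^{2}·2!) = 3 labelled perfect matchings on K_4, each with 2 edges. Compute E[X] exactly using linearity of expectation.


K_4 has 4!/(2^{2}·2!) = 3 labelled perfect matchings.
For each such perfect matching H, let X_H = 1 if all 2 edges of H are present in G. Then P[X_H = 1] = p^{2} = (1/4)^{2} = 1/16.
By linearity: E[X] = Σ_H E[X_H] = 3 · p^{2} = 3 · 1/16 = 3/16.
Numerically: E[X] ≈ 0.1875.

E[X] = 3 · (1/4)^{2} = 3/16 ≈ 0.1875.


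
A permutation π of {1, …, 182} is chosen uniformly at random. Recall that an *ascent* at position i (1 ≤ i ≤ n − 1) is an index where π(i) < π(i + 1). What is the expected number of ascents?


Write X = Σ X_I over i = 1, …, 181, with X_I the indicator of one ascent.
There are 181 indicators.
For each fixed i, the pair (π(i), π(i+1)) is a uniformly random ordered pair of distinct values from {1, …, 182}; by symmetry P[π(i) < π(i+1)] = 1/2.
By linearity: E[X] = 181 · (1/2) = (182 − 1) · (1/2) = 181/2 ≈ 90.50000.

E[X] = 181/2 = 90.50000.


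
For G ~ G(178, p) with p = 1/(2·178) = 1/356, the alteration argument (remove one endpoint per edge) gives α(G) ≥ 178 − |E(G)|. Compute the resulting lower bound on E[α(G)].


E[|E(G)|] = C(178, 2)·p = 15753 · (1/356) = 177/4.
E[α(G)] ≥ n − E[|E(G)|] = 178 − 177/4 = 535/4.
Numerically: ≈ 133.75000.
(This is only a lower bound; the true E[α(G)] may be larger.)

E[α(G)] ≥ 535/4 ≈ 133.75000.


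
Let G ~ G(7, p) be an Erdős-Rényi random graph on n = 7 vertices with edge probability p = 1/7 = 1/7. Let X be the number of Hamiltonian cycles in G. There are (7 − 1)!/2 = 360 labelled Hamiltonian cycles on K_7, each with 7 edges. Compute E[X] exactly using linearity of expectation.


K_7 has (7 − 1)!/2 = 360 labelled Hamiltonian cycles.
For each such Hamiltonian cycle H, let X_H = 1 if all 7 edges of H are present in G. Then P[X_H = 1] = p^{7} = (1/7)^{7} = 1/823543.
By linearity: E[X] = Σ_H E[X_H] = 360 · p^{7} = 360 · 1/823543 = 360/823543.
Numerically: E[X] ≈ 0.00043714.

E[X] = 360 · (1/7)^{7} = 360/823543 ≈ 0.00043714.


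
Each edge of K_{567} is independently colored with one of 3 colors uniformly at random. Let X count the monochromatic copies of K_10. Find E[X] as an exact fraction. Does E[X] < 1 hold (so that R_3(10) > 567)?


E[X] = C(567, 10) · 3^{1 − 45} = 873787071273467749398 · 3^{−44} = 873787071273467749398/984770902183611232881.
As a reduced fraction: E[X] = 10787494707079848758/12157665459056928801 ≈ 0.8872998.
Is E[X] < 1? YES.
Since E[X] < 1, there exists a 3-coloring of K_{567} with no monochromatic K_10; hence R_3(10) > 567.

E[X] = 10787494707079848758/12157665459056928801 ≈ 0.8872998; E[X] < 1, so R_3(10) > 567.


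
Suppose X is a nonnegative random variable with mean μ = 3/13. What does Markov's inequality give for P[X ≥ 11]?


μ = E[X] = 3/13, a = 11.
Markov: P[X ≥ 11] ≤ μ/a = (3/13)/11 = 3/143.
Numerically: ≈ 0.02098.
(Since a = 11 > μ = 0.23077, the bound 3/143 is < 1 and informative.)

P[X ≥ 11] ≤ 3/143 ≈ 0.02098.


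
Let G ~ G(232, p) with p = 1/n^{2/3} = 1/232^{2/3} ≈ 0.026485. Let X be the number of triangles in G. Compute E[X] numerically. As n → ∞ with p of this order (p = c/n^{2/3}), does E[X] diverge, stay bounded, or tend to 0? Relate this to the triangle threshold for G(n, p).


Number of potential triangles: C(232, 3) = 2054360.
Each occurs with probability p³ ≈ (0.026485)³ ≈ 1.8579073e-05.
By linearity: E[X] = C(232, 3)·p³ ≈ 2054360 · 1.8579073e-05 ≈ 38.16810.
Since α = 2/3 < 1, p = c/n^{2/3} ≫ 1/n is above the triangle threshold p ~ 1/n. Asymptotically E[X] ~ (c³/6)·n^{3(1−α)} = (1³/6)·n^{1} → ∞; triangles are abundant w.h.p.

E[X] ≈ 38.16810; in regime p = Θ(1/n^{2/3}) E[X] diverges (above the triangle threshold p ~ 1/n).


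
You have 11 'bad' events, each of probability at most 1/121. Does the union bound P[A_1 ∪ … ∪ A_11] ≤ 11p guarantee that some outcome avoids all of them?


Union bound: P[∪_{i=1}^{11} A_i] ≤ Σ_i P[A_i] ≤ 11·p = 11·(1/121) = 1/11.
Numerically: 1/11 ≈ 0.091.
Is 1/11 < 1? YES.
Since P[∪ A_i] ≤ 1/11 < 1, the complement has P[∩ A_i^c] ≥ 1 − 1/11 = 10/11 > 0, so some outcome avoids every A_i.

11·p = 1/11 ≈ 0.091; existence CERTIFIED by the union bound.


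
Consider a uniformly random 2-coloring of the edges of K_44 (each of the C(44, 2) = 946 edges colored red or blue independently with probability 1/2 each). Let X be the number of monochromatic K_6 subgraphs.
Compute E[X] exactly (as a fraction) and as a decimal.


Let X = Σ_S X_S over the C(44, 6) = 7059052 subsets S of size 6, where X_S = 1 if the K_6 on S is monochromatic.
For a fixed S, the K_6 on S has C(6, 2) = 15 edges. P[all 15 edges red] = (1/2)^15, and likewise for blue, so P[monochromatic] = 2·(1/2)^15 = 2^{1 − 15} = 1/16384.
Summing: E[X] = C(44, 6) · 2^{1 − 15} = 7059052 · 1/16384 = 1764763/4096.
Numerically: E[X] ≈ 430.850.

E[X] = C(44,6)·2^(1−C(6,2)) = 1764763/4096 ≈ 430.850.


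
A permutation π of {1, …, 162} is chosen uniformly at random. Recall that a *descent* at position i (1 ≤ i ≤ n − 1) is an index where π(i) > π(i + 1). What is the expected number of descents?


Write X = Σ X_I over i = 1, …, 161, with X_I the indicator of one descent.
There are 161 indicators.
For each fixed i, the pair (π(i), π(i+1)) is a uniformly random ordered pair of distinct values from {1, …, 162}; by symmetry P[π(i) > π(i+1)] = 1/2.
By linearity: E[X] = 161 · (1/2) = (162 − 1) · (1/2) = 161/2 ≈ 80.5000.

E[X] = 161/2 = 80.5000.


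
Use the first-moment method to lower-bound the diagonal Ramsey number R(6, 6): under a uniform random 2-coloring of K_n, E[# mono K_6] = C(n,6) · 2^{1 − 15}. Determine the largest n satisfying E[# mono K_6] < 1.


We need C(n, 6) · 2^{1 − 15} < 1, i.e. C(n, 6) < 2^{15 − 1} = 16384.
Check values of n near the boundary:
  n = 14: C(14, 6) = 3003; 3003 < 16384? YES
  n = 15: C(15, 6) = 5005; 5005 < 16384? YES
  n = 16: C(16, 6) = 8008; 8008 < 16384? YES
  n = 17: C(17, 6) = 12376; 12376 < 16384? YES
  n = 18: C(18, 6) = 18564; 18564 < 16384? NO
  n = 19: C(19, 6) = 27132; 27132 < 16384? NO
The largest n with C(n, 6) < 16384 is n = 17 (where E[X] = 1547/2048 ≈ 0.7554). Hence R(6, 6) > 17, i.e. R(6, 6) ≥ 18.

Largest n = 17; hence R(6, 6) > 17.


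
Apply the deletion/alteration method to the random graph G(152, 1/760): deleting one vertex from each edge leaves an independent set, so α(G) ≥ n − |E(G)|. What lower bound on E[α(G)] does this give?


E[|E(G)|] = C(152, 2)·p = 11476 · (1/760) = 151/10.
E[α(G)] ≥ n − E[|E(G)|] = 152 − 151/10 = 1369/10.
Numerically: ≈ 136.900000.
(This is only a lower bound; the true E[α(G)] may be larger.)

E[α(G)] ≥ 1369/10 ≈ 136.900000.


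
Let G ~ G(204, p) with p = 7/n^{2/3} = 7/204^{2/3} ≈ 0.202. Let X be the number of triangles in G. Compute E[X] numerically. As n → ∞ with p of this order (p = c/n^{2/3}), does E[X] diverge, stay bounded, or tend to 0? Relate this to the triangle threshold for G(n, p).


Number of potential triangles: C(204, 3) = 1394204.
Each occurs with probability p³ ≈ (0.202)³ ≈ 8.24202e-03.
By linearity: E[X] = C(204, 3)·p³ ≈ 1394204 · 8.24202e-03 ≈ 11491.060.
Since α = 2/3 < 1, p = c/n^{2/3} ≫ 1/n is above the triangle threshold p ~ 1/n. Asymptotically E[X] ~ (c³/6)·n^{3(1−α)} = (7³/6)·n^{1} → ∞; triangles are abundant w.h.p.

E[X] ≈ 11491.060; in regime p = Θ(1/n^{2/3}) E[X] diverges (above the triangle threshold p ~ 1/n).


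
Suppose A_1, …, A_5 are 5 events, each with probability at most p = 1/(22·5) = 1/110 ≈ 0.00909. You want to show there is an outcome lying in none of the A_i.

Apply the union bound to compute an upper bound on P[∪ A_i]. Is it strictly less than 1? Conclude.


Union bound: P[∪_{i=1}^{5} A_i] ≤ Σ_i P[A_i] ≤ 5·p = 5·(1/110) = 1/22.
Numerically: 1/22 ≈ 0.04545.
Is 1/22 < 1? YES.
Since P[∪ A_i] ≤ 1/22 < 1, the complement has P[∩ A_i^c] ≥ 1 − 1/22 = 21/22 > 0, so some outcome avoids every A_i.

5·p = 1/22 ≈ 0.04545; existence CERTIFIED by the union bound.


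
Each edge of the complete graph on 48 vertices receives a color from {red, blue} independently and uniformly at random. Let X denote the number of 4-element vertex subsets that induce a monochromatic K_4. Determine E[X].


Let X = Σ_S X_S over the C(48, 4) = 194580 subsets S of size 4, where X_S = 1 if the K_4 on S is monochromatic.
For a fixed S, the K_4 on S has C(4, 2) = 6 edges. P[all 6 edges red] = (1/2)^6, and likewise for blue, so P[monochromatic] = 2·(1/2)^6 = 2^{1 − 6} = 1/32.
By linearity: E[X] = C(48, 4) · 2^{1 − 6} = 194580 · 1/32 = 48645/8.
Numerically: E[X] ≈ 6080.625000.

E[X] = C(48,4)·2^(1−C(4,2)) = 48645/8 ≈ 6080.625000.


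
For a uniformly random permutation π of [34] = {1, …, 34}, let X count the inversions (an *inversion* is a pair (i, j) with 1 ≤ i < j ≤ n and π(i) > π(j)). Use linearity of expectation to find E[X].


Write X = Σ X_I over the C(34, 2) = 561 pairs i < j, with X_I the indicator of one inversion.
There are 561 indicators.
For each fixed pair i < j, the values π(i) and π(j) are two distinct elements of {1, …, 34} in uniformly random order; by symmetry P[π(i) > π(j)] = 1/2.
By linearity: E[X] = 561 · (1/2) = C(34, 2) · (1/2) = 561/2 = 561/2 ≈ 280.500.

E[X] = 561/2 = 280.500.


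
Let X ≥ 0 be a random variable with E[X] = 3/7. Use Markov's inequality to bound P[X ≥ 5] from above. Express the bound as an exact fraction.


μ = E[X] = 3/7, a = 5.
Markov: P[X ≥ 5] ≤ μ/a = (3/7)/5 = 3/35.
Numerically: ≈ 0.0857.
(Since a = 5 > μ = 0.4286, the bound 3/35 is < 1 and informative.)

P[X ≥ 5] ≤ 3/35 ≈ 0.0857.


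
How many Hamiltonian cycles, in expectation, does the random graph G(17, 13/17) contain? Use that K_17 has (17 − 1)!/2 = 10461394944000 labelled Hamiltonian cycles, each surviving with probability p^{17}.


K_17 has (17 − 1)!/2 = 10461394944000 labelled Hamiltonian cycles.
For each such Hamiltonian cycle H, let X_H = 1 if all 17 edges of H are present in G. Then P[X_H = 1] = p^{17} = (13/17)^{17} = 8650415919381337933/827240261886336764177.
By linearity: E[X] = Σ_H E[X_H] = 10461394944000 · p^{17} = 10461394944000 · 8650415919381337933/827240261886336764177 = 90495417362513040260241610752000/827240261886336764177.
Numerically: E[X] ≈ 1.094e+11.

E[X] = 10461394944000 · (13/17)^{17} = 90495417362513040260241610752000/827240261886336764177 ≈ 1.094e+11.


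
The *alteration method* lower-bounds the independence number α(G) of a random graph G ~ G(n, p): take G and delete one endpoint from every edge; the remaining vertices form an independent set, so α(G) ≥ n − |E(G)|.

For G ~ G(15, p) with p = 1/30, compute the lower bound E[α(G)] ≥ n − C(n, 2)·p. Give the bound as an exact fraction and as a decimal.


E[|E(G)|] = C(15, 2)·p = 105 · (1/30) = 7/2.
E[α(G)] ≥ n − E[|E(G)|] = 15 − 7/2 = 23/2.
Numerically: ≈ 11.5000.
(This is only a lower bound; the true E[α(G)] may be larger.)

E[α(G)] ≥ 23/2 ≈ 11.5000.


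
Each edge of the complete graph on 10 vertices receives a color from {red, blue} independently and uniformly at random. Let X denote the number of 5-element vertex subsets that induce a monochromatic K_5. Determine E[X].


Let X = Σ_S X_S over the C(10, 5) = 252 subsets S of size 5, where X_S = 1 if the K_5 on S is monochromatic.
For a fixed S, the K_5 on S has C(5, 2) = 10 edges. P[all 10 edges red] = (1/2)^10, and likewise for blue, so P[monochromatic] = 2·(1/2)^10 = 2^{1 − 10} = 1/512.
By linearity of expectation: E[X] = C(10, 5) · 2^{1 − 10} = 252 · 1/512 = 63/128.
Numerically: E[X] ≈ 0.492.

E[X] = C(10,5)·2^(1−C(5,2)) = 63/128 ≈ 0.492.


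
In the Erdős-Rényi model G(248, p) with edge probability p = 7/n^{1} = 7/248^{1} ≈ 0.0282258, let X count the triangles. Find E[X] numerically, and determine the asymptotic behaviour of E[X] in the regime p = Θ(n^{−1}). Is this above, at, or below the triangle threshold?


Number of potential triangles: C(248, 3) = 2511496.
Each occurs with probability p³ ≈ (0.0282258)³ ≈ 2.24873913e-05.
By linearity: E[X] = C(248, 3)·p³ ≈ 2511496 · 2.24873913e-05 ≈ 56.476993.
Here α = 1, so p = 7/n is exactly at the triangle threshold p ~ 1/n. Asymptotically E[X] → c³/6 = 7³/6 = 343/6 ≈ 57.166667, a bounded constant. In this regime the triangle count is asymptotically Poisson(c³/6).

E[X] ≈ 56.476993; in regime p = Θ(1/n^{1}) E[X] stays bounded (at the triangle threshold p ~ 1/n).


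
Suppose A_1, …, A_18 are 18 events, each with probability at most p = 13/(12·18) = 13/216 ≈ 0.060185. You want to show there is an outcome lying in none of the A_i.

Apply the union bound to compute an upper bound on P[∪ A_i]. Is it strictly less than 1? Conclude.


Union bound: P[∪_{i=1}^{18} A_i] ≤ Σ_i P[A_i] ≤ 18·p = 18·(13/216) = 13/12.
Numerically: 13/12 ≈ 1.083333.
Is 13/12 < 1? NO.
Since the bound 13/12 is ≥ 1, the union bound is uninformative here; it does NOT by itself certify existence.

18·p = 13/12 ≈ 1.083333; existence NOT certified by the union bound.


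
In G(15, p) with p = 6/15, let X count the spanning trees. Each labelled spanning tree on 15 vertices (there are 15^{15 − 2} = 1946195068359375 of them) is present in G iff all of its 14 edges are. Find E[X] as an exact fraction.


K_15 has 15^{15 − 2} = 1946195068359375 labelled spanning trees.
For each such spanning tree H, let X_H = 1 if all 14 edges of H are present in G. Then P[X_H = 1] = p^{14} = (2/5)^{14} = 16384/6103515625.
By linearity: E[X] = Σ_H E[X_H] = 1946195068359375 · p^{14} = 1946195068359375 · 16384/6103515625 = 26121388032/5.
Numerically: E[X] ≈ 5.2243e+09.

E[X] = 1946195068359375 · (2/5)^{14} = 26121388032/5 ≈ 5.2243e+09.


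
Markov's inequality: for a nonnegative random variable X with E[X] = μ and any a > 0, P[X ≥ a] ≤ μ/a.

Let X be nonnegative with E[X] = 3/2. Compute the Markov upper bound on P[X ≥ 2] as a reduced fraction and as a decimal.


μ = E[X] = 3/2, a = 2.
Markov: P[X ≥ 2] ≤ μ/a = (3/2)/2 = 3/4.
Numerically: ≈ 0.7500.
(Since a = 2 > μ = 1.5000, the bound 3/4 is < 1 and informative.)

P[X ≥ 2] ≤ 3/4 ≈ 0.7500.


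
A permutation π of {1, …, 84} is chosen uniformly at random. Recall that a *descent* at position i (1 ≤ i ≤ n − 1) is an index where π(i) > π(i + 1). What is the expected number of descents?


Write X = Σ X_I over i = 1, …, 83, with X_I the indicator of one descent.
There are 83 indicators.
For each fixed i, the pair (π(i), π(i+1)) is a uniformly random ordered pair of distinct values from {1, …, 84}; by symmetry P[π(i) > π(i+1)] = 1/2.
By linearity: E[X] = 83 · (1/2) = (84 − 1) · (1/2) = 83/2 ≈ 41.5000.

E[X] = 83/2 = 41.5000.


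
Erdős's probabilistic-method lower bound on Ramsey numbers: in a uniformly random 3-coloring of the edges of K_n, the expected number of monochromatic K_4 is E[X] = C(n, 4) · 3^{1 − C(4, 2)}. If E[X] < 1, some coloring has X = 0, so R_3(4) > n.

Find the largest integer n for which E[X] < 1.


We need C(n, 4) · 3^{1 − 6} < 1, i.e. C(n, 4) < 3^{6 − 1} = 243.
Check values of n near the boundary:
  n = 9: C(9, 4) = 126; 126 < 243? YES
  n = 10: C(10, 4) = 210; 210 < 243? YES
  n = 11: C(11, 4) = 330; 330 < 243? NO
  n = 12: C(12, 4) = 495; 495 < 243? NO
The largest n with C(n, 4) < 243 is n = 10 (where E[X] = 70/81 ≈ 0.86420). Hence R_3(4) > 10, i.e. R_3(4) ≥ 11.

Largest n = 10; hence R_3(4) > 10.


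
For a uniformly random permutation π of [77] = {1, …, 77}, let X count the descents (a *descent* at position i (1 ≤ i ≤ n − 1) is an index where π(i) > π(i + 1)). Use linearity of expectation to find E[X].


Write X = Σ X_I over i = 1, …, 76, with X_I the indicator of one descent.
There are 76 indicators.
For each fixed i, the pair (π(i), π(i+1)) is a uniformly random ordered pair of distinct values from {1, …, 77}; by symmetry P[π(i) > π(i+1)] = 1/2.
By linearity: E[X] = 76 · (1/2) = (77 − 1) · (1/2) = 38 ≈ 38.000000.

E[X] = 38 = 38.000000.


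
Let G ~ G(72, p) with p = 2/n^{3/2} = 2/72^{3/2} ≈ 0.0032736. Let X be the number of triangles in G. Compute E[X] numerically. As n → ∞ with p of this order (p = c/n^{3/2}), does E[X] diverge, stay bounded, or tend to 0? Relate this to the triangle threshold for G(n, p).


Number of potential triangles: C(72, 3) = 59640.
Each occurs with probability p³ ≈ (0.0032736)³ ≈ 3.5082760e-08.
By linearity: E[X] = C(72, 3)·p³ ≈ 59640 · 3.5082760e-08 ≈ 0.00209.
Since α = 3/2 > 1, p = c/n^{3/2} = o(1/n) is below the triangle threshold p ~ 1/n. Asymptotically E[X] ~ (c³/6)·n^{3(1−α)} = (2³/6)·n^{-1.5} → 0, so by Markov's inequality G has no triangles w.h.p.

E[X] ≈ 0.00209; in regime p = Θ(1/n^{3/2}) E[X] tends to 0 (below the triangle threshold p ~ 1/n).


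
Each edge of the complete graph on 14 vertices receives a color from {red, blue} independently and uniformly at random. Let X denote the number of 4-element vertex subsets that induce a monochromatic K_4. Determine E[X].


Let X = Σ_S X_S over the C(14, 4) = 1001 subsets S of size 4, where X_S = 1 if the K_4 on S is monochromatic.
For a fixed S, the K_4 on S has C(4, 2) = 6 edges. P[all 6 edges red] = (1/2)^6, and likewise for blue, so P[monochromatic] = 2·(1/2)^6 = 2^{1 − 6} = 1/32.
By linearity: E[X] = C(14, 4) · 2^{1 − 6} = 1001 · 1/32 = 1001/32.
Numerically: E[X] ≈ 31.281250.

E[X] = C(14,4)·2^(1−C(4,2)) = 1001/32 ≈ 31.281250.


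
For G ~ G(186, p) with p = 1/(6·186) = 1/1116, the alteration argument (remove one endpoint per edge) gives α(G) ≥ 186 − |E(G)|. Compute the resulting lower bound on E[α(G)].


E[|E(G)|] = C(186, 2)·p = 17205 · (1/1116) = 185/12.
E[α(G)] ≥ n − E[|E(G)|] = 186 − 185/12 = 2047/12.
Numerically: ≈ 170.583.
(This is only a lower bound; the true E[α(G)] may be larger.)

E[α(G)] ≥ 2047/12 ≈ 170.583.


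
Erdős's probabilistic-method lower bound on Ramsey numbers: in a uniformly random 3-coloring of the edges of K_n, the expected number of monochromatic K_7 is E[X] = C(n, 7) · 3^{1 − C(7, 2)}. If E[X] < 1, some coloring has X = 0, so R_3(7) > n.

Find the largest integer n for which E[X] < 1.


We need C(n, 7) · 3^{1 − 21} < 1, i.e. C(n, 7) < 3^{21 − 1} = 3486784401.
Check values of n near the boundary:
  n = 78: C(78, 7) = 2641902120; 2641902120 < 3486784401? YES
  n = 79: C(79, 7) = 2898753715; 2898753715 < 3486784401? YES
  n = 80: C(80, 7) = 3176716400; 3176716400 < 3486784401? YES
  n = 81: C(81, 7) = 3477216600; 3477216600 < 3486784401? YES
  n = 82: C(82, 7) = 3801756816; 3801756816 < 3486784401? NO
  n = 83: C(83, 7) = 4151918628; 4151918628 < 3486784401? NO
  n = 84: C(84, 7) = 4529365776; 4529365776 < 3486784401? NO
The largest n with C(n, 7) < 3486784401 is n = 81 (where E[X] = 42928600/43046721 ≈ 0.9972560). Hence R_3(7) > 81, i.e. R_3(7) ≥ 82.

Largest n = 81; hence R_3(7) > 81.


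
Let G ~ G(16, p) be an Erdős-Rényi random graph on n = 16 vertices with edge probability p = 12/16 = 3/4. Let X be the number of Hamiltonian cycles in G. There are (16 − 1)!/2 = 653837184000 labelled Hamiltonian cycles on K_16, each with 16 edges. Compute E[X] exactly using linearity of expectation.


K_16 has (16 − 1)!/2 = 653837184000 labelled Hamiltonian cycles.
For each such Hamiltonian cycle H, let X_H = 1 if all 16 edges of H are present in G. Then P[X_H = 1] = p^{16} = (3/4)^{16} = 43046721/4294967296.
By linearity: E[X] = Σ_H E[X_H] = 653837184000 · p^{16} = 653837184000 · 43046721/4294967296 = 27485885585032875/4194304.
Numerically: E[X] ≈ 6.5531e+09.

E[X] = 653837184000 · (3/4)^{16} = 27485885585032875/4194304 ≈ 6.5531e+09.


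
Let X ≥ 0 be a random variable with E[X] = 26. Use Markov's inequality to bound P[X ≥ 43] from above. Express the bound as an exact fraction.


μ = E[X] = 26, a = 43.
Markov: P[X ≥ 43] ≤ μ/a = (26)/43 = 26/43.
Numerically: ≈ 0.6047.
(Since a = 43 > μ = 26.0000, the bound 26/43 is < 1 and informative.)

P[X ≥ 43] ≤ 26/43 ≈ 0.6047.


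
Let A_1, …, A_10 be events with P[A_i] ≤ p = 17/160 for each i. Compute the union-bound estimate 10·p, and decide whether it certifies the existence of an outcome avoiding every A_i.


Union bound: P[∪_{i=1}^{10} A_i] ≤ Σ_i P[A_i] ≤ 10·p = 10·(17/160) = 17/16.
Numerically: 17/16 ≈ 1.06250.
Is 17/16 < 1? NO.
Since the bound 17/16 is ≥ 1, the union bound is uninformative here; it does NOT by itself certify existence.

10·p = 17/16 ≈ 1.06250; existence NOT certified by the union bound.


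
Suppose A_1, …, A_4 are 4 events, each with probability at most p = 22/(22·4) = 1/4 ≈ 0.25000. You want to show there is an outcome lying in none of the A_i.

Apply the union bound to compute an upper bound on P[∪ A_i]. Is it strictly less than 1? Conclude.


Union bound: P[∪_{i=1}^{4} A_i] ≤ Σ_i P[A_i] ≤ 4·p = 4·(1/4) = 1.
Numerically: 1 ≈ 1.00000.
Is 1 < 1? NO.
Since the bound 1 is ≥ 1, the union bound is uninformative here; it does NOT by itself certify existence.

4·p = 1 ≈ 1.00000; existence NOT certified by the union bound.


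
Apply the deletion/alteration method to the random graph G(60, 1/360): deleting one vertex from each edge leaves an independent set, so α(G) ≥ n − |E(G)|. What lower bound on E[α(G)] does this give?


E[|E(G)|] = C(60, 2)·p = 1770 · (1/360) = 59/12.
E[α(G)] ≥ n − E[|E(G)|] = 60 − 59/12 = 661/12.
Numerically: ≈ 55.0833.
(This is only a lower bound; the true E[α(G)] may be larger.)

E[α(G)] ≥ 661/12 ≈ 55.0833.


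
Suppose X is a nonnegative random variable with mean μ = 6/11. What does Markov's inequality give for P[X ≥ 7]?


μ = E[X] = 6/11, a = 7.
Markov: P[X ≥ 7] ≤ μ/a = (6/11)/7 = 6/77.
Numerically: ≈ 0.07792.
(Since a = 7 > μ = 0.54545, the bound 6/77 is < 1 and informative.)

P[X ≥ 7] ≤ 6/77 ≈ 0.07792.


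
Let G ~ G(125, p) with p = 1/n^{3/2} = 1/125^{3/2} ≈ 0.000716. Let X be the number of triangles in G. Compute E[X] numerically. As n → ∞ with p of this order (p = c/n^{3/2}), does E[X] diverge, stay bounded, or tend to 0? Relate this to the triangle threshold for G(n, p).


Number of potential triangles: C(125, 3) = 317750.
Each occurs with probability p³ ≈ (0.000716)³ ≈ 3.66357e-10.
By linearity: E[X] = C(125, 3)·p³ ≈ 317750 · 3.66357e-10 ≈ 0.000.
Since α = 3/2 > 1, p = c/n^{3/2} = o(1/n) is below the triangle threshold p ~ 1/n. Asymptotically E[X] ~ (c³/6)·n^{3(1−α)} = (1³/6)·n^{-1.5} → 0, so by Markov's inequality G has no triangles w.h.p.

E[X] ≈ 0.000; in regime p = Θ(1/n^{3/2}) E[X] tends to 0 (below the triangle threshold p ~ 1/n).


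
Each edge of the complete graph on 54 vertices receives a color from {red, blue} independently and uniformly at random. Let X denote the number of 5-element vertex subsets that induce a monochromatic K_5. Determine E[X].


Let X = Σ_S X_S over the C(54, 5) = 3162510 subsets S of size 5, where X_S = 1 if the K_5 on S is monochromatic.
For a fixed S, the K_5 on S has C(5, 2) = 10 edges. P[all 10 edges red] = (1/2)^10, and likewise for blue, so P[monochromatic] = 2·(1/2)^10 = 2^{1 − 10} = 1/512.
By linearity: E[X] = C(54, 5) · 2^{1 − 10} = 3162510 · 1/512 = 1581255/256.
Numerically: E[X] ≈ 6176.777344.

E[X] = C(54,5)·2^(1−C(5,2)) = 1581255/256 ≈ 6176.777344.


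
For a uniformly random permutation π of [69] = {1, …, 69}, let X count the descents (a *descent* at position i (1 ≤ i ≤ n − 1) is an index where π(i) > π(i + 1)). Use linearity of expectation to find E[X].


Write X = Σ X_I over i = 1, …, 68, with X_I the indicator of one descent.
There are 68 indicators.
For each fixed i, the pair (π(i), π(i+1)) is a uniformly random ordered pair of distinct values from {1, …, 69}; by symmetry P[π(i) > π(i+1)] = 1/2.
By linearity: E[X] = 68 · (1/2) = (69 − 1) · (1/2) = 34 ≈ 34.0000.

E[X] = 34 = 34.0000.


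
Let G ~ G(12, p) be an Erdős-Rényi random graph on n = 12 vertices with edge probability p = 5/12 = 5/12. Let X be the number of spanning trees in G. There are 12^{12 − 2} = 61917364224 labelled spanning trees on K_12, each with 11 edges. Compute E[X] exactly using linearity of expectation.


K_12 has 12^{12 − 2} = 61917364224 labelled spanning trees.
For each such spanning tree H, let X_H = 1 if all 11 edges of H are present in G. Then P[X_H = 1] = p^{11} = (5/12)^{11} = 48828125/743008370688.
By linearity of expectation: E[X] = Σ_H E[X_H] = 61917364224 · p^{11} = 61917364224 · 48828125/743008370688 = 48828125/12.
Numerically: E[X] ≈ 4.06901e+06.

E[X] = 61917364224 · (5/12)^{11} = 48828125/12 ≈ 4.06901e+06.


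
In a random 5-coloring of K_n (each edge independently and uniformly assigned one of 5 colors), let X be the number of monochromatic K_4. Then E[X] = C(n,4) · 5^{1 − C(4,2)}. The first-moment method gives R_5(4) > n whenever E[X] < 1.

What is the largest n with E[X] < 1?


We need C(n, 4) · 5^{1 − 6} < 1, i.e. C(n, 4) < 5^{6 − 1} = 3125.
Check values of n near the boundary:
  n = 15: C(15, 4) = 1365; 1365 < 3125? YES
  n = 16: C(16, 4) = 1820; 1820 < 3125? YES
  n = 17: C(17, 4) = 2380; 2380 < 3125? YES
  n = 18: C(18, 4) = 3060; 3060 < 3125? YES
  n = 19: C(19, 4) = 3876; 3876 < 3125? NO
The largest n with C(n, 4) < 3125 is n = 18 (where E[X] = 612/625 ≈ 0.979). Hence R_5(4) > 18, i.e. R_5(4) ≥ 19.

Largest n = 18; hence R_5(4) > 18.


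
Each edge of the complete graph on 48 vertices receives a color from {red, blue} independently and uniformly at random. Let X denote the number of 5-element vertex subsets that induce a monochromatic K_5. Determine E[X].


Let X = Σ_S X_S over the C(48, 5) = 1712304 subsets S of size 5, where X_S = 1 if the K_5 on S is monochromatic.
For a fixed S, the K_5 on S has C(5, 2) = 10 edges. P[all 10 edges red] = (1/2)^10, and likewise for blue, so P[monochromatic] = 2·(1/2)^10 = 2^{1 − 10} = 1/512.
By linearity of expectation: E[X] = C(48, 5) · 2^{1 − 10} = 1712304 · 1/512 = 107019/32.
Numerically: E[X] ≈ 3344.344.

E[X] = C(48,5)·2^(1−C(5,2)) = 107019/32 ≈ 3344.344.


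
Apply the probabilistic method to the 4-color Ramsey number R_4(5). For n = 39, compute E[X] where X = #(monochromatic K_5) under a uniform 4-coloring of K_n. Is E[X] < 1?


E[X] = C(39, 5) · 4^{1 − 10} = 575757 · 4^{−9} = 575757/262144.
As a reduced fraction: E[X] = 575757/262144 ≈ 2.196.
Is E[X] < 1? NO.
Since E[X] ≥ 1, the first-moment bound is inconclusive at n = 39; it does NOT by itself certify R_4(5) > 39.

E[X] = 575757/262144 ≈ 2.196; E[X] ≥ 1; first-moment method inconclusive here.


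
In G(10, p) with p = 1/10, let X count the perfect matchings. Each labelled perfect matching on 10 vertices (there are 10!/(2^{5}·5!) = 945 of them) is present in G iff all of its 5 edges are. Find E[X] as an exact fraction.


K_10 has 10!/(2^{5}·5!) = 945 labelled perfect matchings.
For each such perfect matching H, let X_H = 1 if all 5 edges of H are present in G. Then P[X_H = 1] = p^{5} = (1/10)^{5} = 1/100000.
Summing the indicators: E[X] = Σ_H E[X_H] = 945 · p^{5} = 945 · 1/100000 = 189/20000.
Numerically: E[X] ≈ 0.00945.

E[X] = 945 · (1/10)^{5} = 189/20000 ≈ 0.00945.


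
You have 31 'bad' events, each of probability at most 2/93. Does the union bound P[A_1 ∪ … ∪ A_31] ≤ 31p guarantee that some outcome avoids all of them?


Union bound: P[∪_{i=1}^{31} A_i] ≤ Σ_i P[A_i] ≤ 31·p = 31·(2/93) = 2/3.
Numerically: 2/3 ≈ 0.667.
Is 2/3 < 1? YES.
Since P[∪ A_i] ≤ 2/3 < 1, the complement has P[∩ A_i^c] ≥ 1 − 2/3 = 1/3 > 0, so some outcome avoids every A_i.

31·p = 2/3 ≈ 0.667; existence CERTIFIED by the union bound.


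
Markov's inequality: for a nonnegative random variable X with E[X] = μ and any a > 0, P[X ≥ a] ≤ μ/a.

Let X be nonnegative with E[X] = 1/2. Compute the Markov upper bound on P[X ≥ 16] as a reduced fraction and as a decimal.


μ = E[X] = 1/2, a = 16.
Markov: P[X ≥ 16] ≤ μ/a = (1/2)/16 = 1/32.
Numerically: ≈ 0.03125.
(Since a = 16 > μ = 0.50000, the bound 1/32 is < 1 and informative.)

P[X ≥ 16] ≤ 1/32 ≈ 0.03125.


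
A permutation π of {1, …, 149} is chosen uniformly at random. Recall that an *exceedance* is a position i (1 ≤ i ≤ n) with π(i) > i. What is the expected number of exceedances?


Write X = Σ_{i=1}^{149} X_i, where X_i = 1_{π(i) > i}.
For each fixed i, π(i) is uniform over {1, …, 149} (marginal of a uniform permutation), so P[π(i) > i] = (n − i)/n. Summing: Σ_{i=1}^{149} (n − i)/n = (0 + 1 + … + 148)/149 = 149(149 − 1)/(2·149) = (149 − 1)/2.
Hence E[X] = Σ_{i=1}^{149} (149 − i)/149 = 74 ≈ 74.000000.

E[X] = 74 = 74.000000.


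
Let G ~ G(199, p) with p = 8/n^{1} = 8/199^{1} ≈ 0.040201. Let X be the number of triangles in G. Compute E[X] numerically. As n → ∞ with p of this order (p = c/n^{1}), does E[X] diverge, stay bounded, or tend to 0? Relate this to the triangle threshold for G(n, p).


Number of potential triangles: C(199, 3) = 1293699.
Each occurs with probability p³ ≈ (0.040201)³ ≈ 6.49696806e-05.
By linearity: E[X] = C(199, 3)·p³ ≈ 1293699 · 6.49696806e-05 ≈ 84.051211.
Here α = 1, so p = 8/n is exactly at the triangle threshold p ~ 1/n. Asymptotically E[X] → c³/6 = 8³/6 = 256/3 ≈ 85.333333, a bounded constant. In this regime the triangle count is asymptotically Poisson(c³/6).

E[X] ≈ 84.051211; in regime p = Θ(1/n^{1}) E[X] stays bounded (at the triangle threshold p ~ 1/n).


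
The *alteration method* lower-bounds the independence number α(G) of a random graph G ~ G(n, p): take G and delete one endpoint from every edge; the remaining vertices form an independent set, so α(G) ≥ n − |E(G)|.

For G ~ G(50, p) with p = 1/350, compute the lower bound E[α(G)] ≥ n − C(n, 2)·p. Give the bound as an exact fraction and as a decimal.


E[|E(G)|] = C(50, 2)·p = 1225 · (1/350) = 7/2.
E[α(G)] ≥ n − E[|E(G)|] = 50 − 7/2 = 93/2.
Numerically: ≈ 46.500000.
(This is only a lower bound; the true E[α(G)] may be larger.)

E[α(G)] ≥ 93/2 ≈ 46.500000.
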